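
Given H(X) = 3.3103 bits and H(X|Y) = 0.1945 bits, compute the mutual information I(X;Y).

I(X;Y) = H(X) - H(X|Y)
I(X;Y) = 3.3103 - 0.1945 = 3.1158 bits


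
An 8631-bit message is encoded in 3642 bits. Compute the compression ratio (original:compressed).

Compression ratio = Original / Compressed
= 8631 / 3642 = 2.37:1


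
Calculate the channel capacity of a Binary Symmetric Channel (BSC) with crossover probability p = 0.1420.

For BSC with error probability p:
C = 1 - H(p) where H(p) is binary entropy
H(0.1420) = -0.1420 × log₂(0.1420) - 0.8580 × log₂(0.8580)
H(p) = 0.5895
C = 1 - 0.5895 = 0.4105 bits/use


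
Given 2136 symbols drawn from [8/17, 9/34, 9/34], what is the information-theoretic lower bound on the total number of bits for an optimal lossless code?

Entropy H = 1.5269 bits/symbol
Minimum bits = H × n = 1.5269 × 2136
= 3261.49 bits


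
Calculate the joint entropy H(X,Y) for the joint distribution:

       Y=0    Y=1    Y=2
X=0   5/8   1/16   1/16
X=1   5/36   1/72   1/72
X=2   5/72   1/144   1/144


H(X,Y) = -Σ p(x,y) log₂ p(x,y)
  p(0,0)=5/8: -0.6250 × log₂(0.6250) = 0.4238
  p(0,1)=1/16: -0.0625 × log₂(0.0625) = 0.2500
  p(0,2)=1/16: -0.0625 × log₂(0.0625) = 0.2500
  p(1,0)=5/36: -0.1389 × log₂(0.1389) = 0.3956
  p(1,1)=1/72: -0.0139 × log₂(0.0139) = 0.0857
  p(1,2)=1/72: -0.0139 × log₂(0.0139) = 0.0857
  p(2,0)=5/72: -0.0694 × log₂(0.0694) = 0.2672
  p(2,1)=1/144: -0.0069 × log₂(0.0069) = 0.0498
  p(2,2)=1/144: -0.0069 × log₂(0.0069) = 0.0498
H(X,Y) = 1.8575 bits


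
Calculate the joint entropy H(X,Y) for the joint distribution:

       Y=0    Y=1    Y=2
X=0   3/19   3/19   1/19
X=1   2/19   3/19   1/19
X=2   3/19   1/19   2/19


H(X,Y) = -Σ p(x,y) log₂ p(x,y)
  p(0,0)=3/19: -0.1579 × log₂(0.1579) = 0.4205
  p(0,1)=3/19: -0.1579 × log₂(0.1579) = 0.4205
  p(0,2)=1/19: -0.0526 × log₂(0.0526) = 0.2236
  p(1,0)=2/19: -0.1053 × log₂(0.1053) = 0.3419
  p(1,1)=3/19: -0.1579 × log₂(0.1579) = 0.4205
  p(1,2)=1/19: -0.0526 × log₂(0.0526) = 0.2236
  p(2,0)=3/19: -0.1579 × log₂(0.1579) = 0.4205
  p(2,1)=1/19: -0.0526 × log₂(0.0526) = 0.2236
  p(2,2)=2/19: -0.1053 × log₂(0.1053) = 0.3419
H(X,Y) = 3.0364 bits


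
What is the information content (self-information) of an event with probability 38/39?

Information content I(x) = -log₂(p(x))
I = -log₂(38/39) = -log₂(0.9744)
I = 0.0375 bits


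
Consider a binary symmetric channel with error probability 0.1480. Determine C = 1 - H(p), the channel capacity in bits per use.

For BSC with error probability p:
C = 1 - H(p) where H(p) is binary entropy
H(0.1480) = -0.1480 × log₂(0.1480) - 0.8520 × log₂(0.8520)
H(p) = 0.6048
C = 1 - 0.6048 = 0.3952 bits/use


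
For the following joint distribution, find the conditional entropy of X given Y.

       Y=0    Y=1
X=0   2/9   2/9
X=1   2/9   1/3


H(X|Y) = Σ_y p(y) H(X|Y=y)
  p(Y=0) = 4/9, H(X|Y=0) = 1.0000
  p(Y=1) = 5/9, H(X|Y=1) = 0.9710
H(X|Y) = 0.4444×1.0000 + 0.5556×0.9710 = 0.9839 bits


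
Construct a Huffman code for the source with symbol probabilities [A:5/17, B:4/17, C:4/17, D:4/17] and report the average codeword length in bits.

Huffman tree construction:
Combine smallest probabilities repeatedly
Resulting codes:
  A: 11 (length 2)
  B: 00 (length 2)
  C: 01 (length 2)
  D: 10 (length 2)
Average length = Σ p(s) × length(s) = 2.0000 bits


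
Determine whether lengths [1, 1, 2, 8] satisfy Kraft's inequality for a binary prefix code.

Kraft inequality: Σ 2^(-l_i) ≤ 1 for prefix-free code
Calculating: 2^(-1) + 2^(-1) + 2^(-2) + 2^(-8)
= 0.5 + 0.5 + 0.25 + 0.00390625
= 1.2539
Since 1.2539 > 1, prefix-free code does not exist


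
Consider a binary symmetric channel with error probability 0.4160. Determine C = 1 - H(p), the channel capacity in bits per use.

For BSC with error probability p:
C = 1 - H(p) where H(p) is binary entropy
H(0.4160) = -0.4160 × log₂(0.4160) - 0.5840 × log₂(0.5840)
H(p) = 0.9795
C = 1 - 0.9795 = 0.0205 bits/use


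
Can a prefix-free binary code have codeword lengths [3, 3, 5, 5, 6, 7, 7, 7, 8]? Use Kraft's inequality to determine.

Kraft inequality: Σ 2^(-l_i) ≤ 1 for prefix-free code
Calculating: 2^(-3) + 2^(-3) + 2^(-5) + 2^(-5) + 2^(-6) + 2^(-7) + 2^(-7) + 2^(-7) + 2^(-8)
= 0.125 + 0.125 + 0.03125 + 0.03125 + 0.015625 + 0.0078125 + 0.0078125 + 0.0078125 + 0.00390625
= 0.3555
Since 0.3555 ≤ 1, prefix-free code exists


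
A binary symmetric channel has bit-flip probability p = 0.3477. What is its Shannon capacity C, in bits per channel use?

For BSC with error probability p:
C = 1 - H(p) where H(p) is binary entropy
H(0.3477) = -0.3477 × log₂(0.3477) - 0.6523 × log₂(0.6523)
H(p) = 0.9320
C = 1 - 0.9320 = 0.0680 bits/use


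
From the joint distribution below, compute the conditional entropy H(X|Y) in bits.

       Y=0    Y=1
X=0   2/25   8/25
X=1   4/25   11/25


H(X|Y) = Σ_y p(y) H(X|Y=y)
  p(Y=0) = 6/25, H(X|Y=0) = 0.9183
  p(Y=1) = 19/25, H(X|Y=1) = 0.9819
H(X|Y) = 0.2400×0.9183 + 0.7600×0.9819 = 0.9667 bits


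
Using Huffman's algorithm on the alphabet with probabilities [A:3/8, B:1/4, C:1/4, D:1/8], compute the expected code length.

Huffman tree construction:
Combine smallest probabilities repeatedly
Resulting codes:
  A: 11 (length 2)
  B: 01 (length 2)
  C: 10 (length 2)
  D: 00 (length 2)
Average length = Σ p(s) × length(s) = 2.0000 bits


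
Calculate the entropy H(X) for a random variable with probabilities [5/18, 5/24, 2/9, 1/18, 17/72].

H(X) = -Σ p(x) log₂ p(x)
  -5/18 × log₂(5/18) = 0.5133
  -5/24 × log₂(5/24) = 0.4715
  -2/9 × log₂(2/9) = 0.4822
  -1/18 × log₂(1/18) = 0.2317
  -17/72 × log₂(17/72) = 0.4917
H(X) = 2.1904 bits


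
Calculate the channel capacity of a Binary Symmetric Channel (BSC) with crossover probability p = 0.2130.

For BSC with error probability p:
C = 1 - H(p) where H(p) is binary entropy
H(0.2130) = -0.2130 × log₂(0.2130) - 0.7870 × log₂(0.7870)
H(p) = 0.7472
C = 1 - 0.7472 = 0.2528 bits/use


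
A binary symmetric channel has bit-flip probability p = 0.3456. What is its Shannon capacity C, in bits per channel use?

For BSC with error probability p:
C = 1 - H(p) where H(p) is binary entropy
H(0.3456) = -0.3456 × log₂(0.3456) - 0.6544 × log₂(0.6544)
H(p) = 0.9301
C = 1 - 0.9301 = 0.0699 bits/use


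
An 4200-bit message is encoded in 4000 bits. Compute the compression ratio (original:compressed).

Compression ratio = Original / Compressed
= 4200 / 4000 = 1.05:1


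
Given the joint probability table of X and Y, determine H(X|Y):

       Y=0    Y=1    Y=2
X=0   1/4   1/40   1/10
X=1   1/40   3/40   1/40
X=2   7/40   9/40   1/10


H(X|Y) = Σ_y p(y) H(X|Y=y)
  p(Y=0) = 9/20, H(X|Y=0) = 1.2327
  p(Y=1) = 13/40, H(X|Y=1) = 1.1401
  p(Y=2) = 9/40, H(X|Y=2) = 1.3921
H(X|Y) = 0.4500×1.2327 + 0.3250×1.1401 + 0.2250×1.3921 = 1.2385 bits


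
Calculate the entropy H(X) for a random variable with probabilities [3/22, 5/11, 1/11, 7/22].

H(X) = -Σ p(x) log₂ p(x)
  -3/22 × log₂(3/22) = 0.3920
  -5/11 × log₂(5/11) = 0.5170
  -1/11 × log₂(1/11) = 0.3145
  -7/22 × log₂(7/22) = 0.5257
H(X) = 1.7492 bits


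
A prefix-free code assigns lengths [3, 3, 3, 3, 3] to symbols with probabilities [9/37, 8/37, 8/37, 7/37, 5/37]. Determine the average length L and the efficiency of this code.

Average length L = Σ p_i × l_i = 3.0000 bits
Entropy H = 2.2962 bits
Efficiency η = H/L × 100% = 76.54%


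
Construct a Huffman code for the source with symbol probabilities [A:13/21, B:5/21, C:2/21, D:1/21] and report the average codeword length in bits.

Huffman tree construction:
Combine smallest probabilities repeatedly
Resulting codes:
  A: 1 (length 1)
  B: 01 (length 2)
  C: 001 (length 3)
  D: 000 (length 3)
Average length = Σ p(s) × length(s) = 1.5238 bits


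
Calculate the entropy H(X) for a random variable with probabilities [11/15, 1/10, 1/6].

H(X) = -Σ p(x) log₂ p(x)
  -11/15 × log₂(11/15) = 0.3281
  -1/10 × log₂(1/10) = 0.3322
  -1/6 × log₂(1/6) = 0.4308
H(X) = 1.0912 bits


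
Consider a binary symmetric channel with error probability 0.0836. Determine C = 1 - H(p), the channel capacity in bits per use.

For BSC with error probability p:
C = 1 - H(p) where H(p) is binary entropy
H(0.0836) = -0.0836 × log₂(0.0836) - 0.9164 × log₂(0.9164)
H(p) = 0.4147
C = 1 - 0.4147 = 0.5853 bits/use


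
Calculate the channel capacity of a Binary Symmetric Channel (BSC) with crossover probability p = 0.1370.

For BSC with error probability p:
C = 1 - H(p) where H(p) is binary entropy
H(0.1370) = -0.1370 × log₂(0.1370) - 0.8630 × log₂(0.8630)
H(p) = 0.5763
C = 1 - 0.5763 = 0.4237 bits/use


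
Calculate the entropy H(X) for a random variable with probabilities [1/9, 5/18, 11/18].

H(X) = -Σ p(x) log₂ p(x)
  -1/9 × log₂(1/9) = 0.3522
  -5/18 × log₂(5/18) = 0.5133
  -11/18 × log₂(11/18) = 0.4342
H(X) = 1.2997 bits


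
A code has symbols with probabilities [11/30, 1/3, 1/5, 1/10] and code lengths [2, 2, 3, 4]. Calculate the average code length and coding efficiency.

Average length L = Σ p_i × l_i = 2.4000 bits
Entropy H = 1.8556 bits
Efficiency η = H/L × 100% = 77.32%


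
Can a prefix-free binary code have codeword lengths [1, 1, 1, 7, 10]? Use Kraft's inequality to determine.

Kraft inequality: Σ 2^(-l_i) ≤ 1 for prefix-free code
Calculating: 2^(-1) + 2^(-1) + 2^(-1) + 2^(-7) + 2^(-10)
= 0.5 + 0.5 + 0.5 + 0.0078125 + 0.0009765625
= 1.5088
Since 1.5088 > 1, prefix-free code does not exist


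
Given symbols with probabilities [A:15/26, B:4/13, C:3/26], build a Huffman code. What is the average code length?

Huffman tree construction:
Combine smallest probabilities repeatedly
Resulting codes:
  A: 1 (length 1)
  B: 01 (length 2)
  C: 00 (length 2)
Average length = Σ p(s) × length(s) = 1.4231 bits


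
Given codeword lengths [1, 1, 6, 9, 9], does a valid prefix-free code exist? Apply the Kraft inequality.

Kraft inequality: Σ 2^(-l_i) ≤ 1 for prefix-free code
Calculating: 2^(-1) + 2^(-1) + 2^(-6) + 2^(-9) + 2^(-9)
= 0.5 + 0.5 + 0.015625 + 0.001953125 + 0.001953125
= 1.0195
Since 1.0195 > 1, prefix-free code does not exist


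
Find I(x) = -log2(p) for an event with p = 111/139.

Information content I(x) = -log₂(p(x))
I = -log₂(111/139) = -log₂(0.7986)
I = 0.3245 bits


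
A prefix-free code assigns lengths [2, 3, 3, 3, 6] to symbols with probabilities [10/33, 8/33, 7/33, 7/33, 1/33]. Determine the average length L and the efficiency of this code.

Average length L = Σ p_i × l_i = 2.7879 bits
Entropy H = 2.1195 bits
Efficiency η = H/L × 100% = 76.02%


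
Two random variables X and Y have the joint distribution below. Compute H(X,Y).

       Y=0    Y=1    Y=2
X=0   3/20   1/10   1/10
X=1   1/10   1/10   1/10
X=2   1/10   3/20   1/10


H(X,Y) = -Σ p(x,y) log₂ p(x,y)
  p(0,0)=3/20: -0.1500 × log₂(0.1500) = 0.4105
  p(0,1)=1/10: -0.1000 × log₂(0.1000) = 0.3322
  p(0,2)=1/10: -0.1000 × log₂(0.1000) = 0.3322
  p(1,0)=1/10: -0.1000 × log₂(0.1000) = 0.3322
  p(1,1)=1/10: -0.1000 × log₂(0.1000) = 0.3322
  p(1,2)=1/10: -0.1000 × log₂(0.1000) = 0.3322
  p(2,0)=1/10: -0.1000 × log₂(0.1000) = 0.3322
  p(2,1)=3/20: -0.1500 × log₂(0.1500) = 0.4105
  p(2,2)=1/10: -0.1000 × log₂(0.1000) = 0.3322
H(X,Y) = 3.1464 bits


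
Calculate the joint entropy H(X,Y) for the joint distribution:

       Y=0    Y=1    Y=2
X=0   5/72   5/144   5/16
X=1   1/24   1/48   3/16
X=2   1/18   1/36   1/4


H(X,Y) = -Σ p(x,y) log₂ p(x,y)
  p(0,0)=5/72: -0.0694 × log₂(0.0694) = 0.2672
  p(0,1)=5/144: -0.0347 × log₂(0.0347) = 0.1683
  p(0,2)=5/16: -0.3125 × log₂(0.3125) = 0.5244
  p(1,0)=1/24: -0.0417 × log₂(0.0417) = 0.1910
  p(1,1)=1/48: -0.0208 × log₂(0.0208) = 0.1164
  p(1,2)=3/16: -0.1875 × log₂(0.1875) = 0.4528
  p(2,0)=1/18: -0.0556 × log₂(0.0556) = 0.2317
  p(2,1)=1/36: -0.0278 × log₂(0.0278) = 0.1436
  p(2,2)=1/4: -0.2500 × log₂(0.2500) = 0.5000
H(X,Y) = 2.5954 bits


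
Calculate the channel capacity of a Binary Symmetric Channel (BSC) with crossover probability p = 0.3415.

For BSC with error probability p:
C = 1 - H(p) where H(p) is binary entropy
H(0.3415) = -0.3415 × log₂(0.3415) - 0.6585 × log₂(0.6585)
H(p) = 0.9262
C = 1 - 0.9262 = 0.0738 bits/use


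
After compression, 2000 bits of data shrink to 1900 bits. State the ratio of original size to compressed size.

Compression ratio = Original / Compressed
= 2000 / 1900 = 1.05:1


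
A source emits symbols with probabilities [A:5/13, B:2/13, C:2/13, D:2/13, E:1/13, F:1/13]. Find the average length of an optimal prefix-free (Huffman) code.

Huffman tree construction:
Combine smallest probabilities repeatedly
Resulting codes:
  A: 0 (length 1)
  B: 100 (length 3)
  C: 101 (length 3)
  D: 110 (length 3)
  E: 1110 (length 4)
  F: 1111 (length 4)
Average length = Σ p(s) × length(s) = 2.3846 bits


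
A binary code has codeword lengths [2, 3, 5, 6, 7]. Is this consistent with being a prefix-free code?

Kraft inequality: Σ 2^(-l_i) ≤ 1 for prefix-free code
Calculating: 2^(-2) + 2^(-3) + 2^(-5) + 2^(-6) + 2^(-7)
= 0.25 + 0.125 + 0.03125 + 0.015625 + 0.0078125
= 0.4297
Since 0.4297 ≤ 1, prefix-free code exists


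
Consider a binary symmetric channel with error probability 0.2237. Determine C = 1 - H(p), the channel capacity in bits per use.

For BSC with error probability p:
C = 1 - H(p) where H(p) is binary entropy
H(0.2237) = -0.2237 × log₂(0.2237) - 0.7763 × log₂(0.7763)
H(p) = 0.7669
C = 1 - 0.7669 = 0.2331 bits/use


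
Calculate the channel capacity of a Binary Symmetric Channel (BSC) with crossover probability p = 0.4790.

For BSC with error probability p:
C = 1 - H(p) where H(p) is binary entropy
H(0.4790) = -0.4790 × log₂(0.4790) - 0.5210 × log₂(0.5210)
H(p) = 0.9987
C = 1 - 0.9987 = 0.0013 bits/use


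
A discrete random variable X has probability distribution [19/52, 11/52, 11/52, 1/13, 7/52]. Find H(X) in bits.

H(X) = -Σ p(x) log₂ p(x)
  -19/52 × log₂(19/52) = 0.5307
  -11/52 × log₂(11/52) = 0.4741
  -11/52 × log₂(11/52) = 0.4741
  -1/13 × log₂(1/13) = 0.2846
  -7/52 × log₂(7/52) = 0.3895
H(X) = 2.1529 bits


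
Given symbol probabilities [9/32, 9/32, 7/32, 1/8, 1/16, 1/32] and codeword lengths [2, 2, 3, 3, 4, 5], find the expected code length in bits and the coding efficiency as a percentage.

Average length L = Σ p_i × l_i = 2.5625 bits
Entropy H = 2.2903 bits
Efficiency η = H/L × 100% = 89.38%


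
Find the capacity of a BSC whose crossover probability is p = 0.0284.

For BSC with error probability p:
C = 1 - H(p) where H(p) is binary entropy
H(0.0284) = -0.0284 × log₂(0.0284) - 0.9716 × log₂(0.9716)
H(p) = 0.1863
C = 1 - 0.1863 = 0.8137 bits/use


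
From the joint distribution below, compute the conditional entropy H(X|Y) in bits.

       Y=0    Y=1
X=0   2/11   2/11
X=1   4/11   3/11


H(X|Y) = Σ_y p(y) H(X|Y=y)
  p(Y=0) = 6/11, H(X|Y=0) = 0.9183
  p(Y=1) = 5/11, H(X|Y=1) = 0.9710
H(X|Y) = 0.5455×0.9183 + 0.4545×0.9710 = 0.9422 bits


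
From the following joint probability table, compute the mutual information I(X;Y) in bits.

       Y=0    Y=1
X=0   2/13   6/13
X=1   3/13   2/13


H(X) = 0.9612, H(Y) = 0.9612, H(X,Y) = 1.8339
I(X;Y) = H(X) + H(Y) - H(X,Y) = 0.0885 bits


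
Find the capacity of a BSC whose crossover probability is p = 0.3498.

For BSC with error probability p:
C = 1 - H(p) where H(p) is binary entropy
H(0.3498) = -0.3498 × log₂(0.3498) - 0.6502 × log₂(0.6502)
H(p) = 0.9339
C = 1 - 0.9339 = 0.0661 bits/use


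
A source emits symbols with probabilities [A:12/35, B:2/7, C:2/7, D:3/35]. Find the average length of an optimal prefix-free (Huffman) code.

Huffman tree construction:
Combine smallest probabilities repeatedly
Resulting codes:
  A: 11 (length 2)
  B: 01 (length 2)
  C: 10 (length 2)
  D: 00 (length 2)
Average length = Σ p(s) × length(s) = 2.0000 bits


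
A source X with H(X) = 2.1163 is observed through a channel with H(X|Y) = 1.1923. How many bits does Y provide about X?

I(X;Y) = H(X) - H(X|Y)
I(X;Y) = 2.1163 - 1.1923 = 0.924 bits


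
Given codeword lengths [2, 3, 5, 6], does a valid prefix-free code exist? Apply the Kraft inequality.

Kraft inequality: Σ 2^(-l_i) ≤ 1 for prefix-free code
Calculating: 2^(-2) + 2^(-3) + 2^(-5) + 2^(-6)
= 0.25 + 0.125 + 0.03125 + 0.015625
= 0.4219
Since 0.4219 ≤ 1, prefix-free code exists


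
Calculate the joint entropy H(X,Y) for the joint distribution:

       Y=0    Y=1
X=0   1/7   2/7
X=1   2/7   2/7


H(X,Y) = -Σ p(x,y) log₂ p(x,y)
  p(0,0)=1/7: -0.1429 × log₂(0.1429) = 0.4011
  p(0,1)=2/7: -0.2857 × log₂(0.2857) = 0.5164
  p(1,0)=2/7: -0.2857 × log₂(0.2857) = 0.5164
  p(1,1)=2/7: -0.2857 × log₂(0.2857) = 0.5164
H(X,Y) = 1.9502 bits


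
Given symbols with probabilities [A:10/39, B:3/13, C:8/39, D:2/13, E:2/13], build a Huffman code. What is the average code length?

Huffman tree construction:
Combine smallest probabilities repeatedly
Resulting codes:
  A: 10 (length 2)
  B: 01 (length 2)
  C: 00 (length 2)
  D: 110 (length 3)
  E: 111 (length 3)
Average length = Σ p(s) × length(s) = 2.3077 bits


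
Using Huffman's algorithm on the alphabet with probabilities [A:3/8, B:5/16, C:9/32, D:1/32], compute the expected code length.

Huffman tree construction:
Combine smallest probabilities repeatedly
Resulting codes:
  A: 0 (length 1)
  B: 10 (length 2)
  C: 111 (length 3)
  D: 110 (length 3)
Average length = Σ p(s) × length(s) = 1.9375 bits


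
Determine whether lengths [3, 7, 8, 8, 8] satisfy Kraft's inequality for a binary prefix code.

Kraft inequality: Σ 2^(-l_i) ≤ 1 for prefix-free code
Calculating: 2^(-3) + 2^(-7) + 2^(-8) + 2^(-8) + 2^(-8)
= 0.125 + 0.0078125 + 0.00390625 + 0.00390625 + 0.00390625
= 0.1445
Since 0.1445 ≤ 1, prefix-free code exists


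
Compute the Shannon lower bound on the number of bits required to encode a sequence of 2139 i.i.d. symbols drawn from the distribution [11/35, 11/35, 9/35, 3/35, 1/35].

Entropy H = 2.0038 bits/symbol
Minimum bits = H × n = 2.0038 × 2139
= 4286.14 bits


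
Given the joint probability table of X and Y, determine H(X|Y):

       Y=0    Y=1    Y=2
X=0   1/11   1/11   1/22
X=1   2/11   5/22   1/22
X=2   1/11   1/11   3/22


H(X|Y) = Σ_y p(y) H(X|Y=y)
  p(Y=0) = 4/11, H(X|Y=0) = 1.5000
  p(Y=1) = 9/22, H(X|Y=1) = 1.4355
  p(Y=2) = 5/22, H(X|Y=2) = 1.3710
H(X|Y) = 0.3636×1.5000 + 0.4091×1.4355 + 0.2273×1.3710 = 1.4443 bits


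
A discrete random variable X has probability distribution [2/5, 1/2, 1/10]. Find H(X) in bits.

H(X) = -Σ p(x) log₂ p(x)
  -2/5 × log₂(2/5) = 0.5288
  -1/2 × log₂(1/2) = 0.5000
  -1/10 × log₂(1/10) = 0.3322
H(X) = 1.3610 bits


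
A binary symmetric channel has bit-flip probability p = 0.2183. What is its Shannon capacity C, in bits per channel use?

For BSC with error probability p:
C = 1 - H(p) where H(p) is binary entropy
H(0.2183) = -0.2183 × log₂(0.2183) - 0.7817 × log₂(0.7817)
H(p) = 0.7571
C = 1 - 0.7571 = 0.2429 bits/use


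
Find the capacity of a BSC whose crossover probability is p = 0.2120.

For BSC with error probability p:
C = 1 - H(p) where H(p) is binary entropy
H(0.2120) = -0.2120 × log₂(0.2120) - 0.7880 × log₂(0.7880)
H(p) = 0.7453
C = 1 - 0.7453 = 0.2547 bits/use


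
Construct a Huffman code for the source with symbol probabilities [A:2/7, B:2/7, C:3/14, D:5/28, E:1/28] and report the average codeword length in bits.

Huffman tree construction:
Combine smallest probabilities repeatedly
Resulting codes:
  A: 10 (length 2)
  B: 11 (length 2)
  C: 00 (length 2)
  D: 011 (length 3)
  E: 010 (length 3)
Average length = Σ p(s) × length(s) = 2.2143 bits


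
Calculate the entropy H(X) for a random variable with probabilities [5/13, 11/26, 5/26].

H(X) = -Σ p(x) log₂ p(x)
  -5/13 × log₂(5/13) = 0.5302
  -11/26 × log₂(11/26) = 0.5250
  -5/26 × log₂(5/26) = 0.4574
H(X) = 1.5126 bits


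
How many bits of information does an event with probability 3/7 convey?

Information content I(x) = -log₂(p(x))
I = -log₂(3/7) = -log₂(0.4286)
I = 1.2224 bits


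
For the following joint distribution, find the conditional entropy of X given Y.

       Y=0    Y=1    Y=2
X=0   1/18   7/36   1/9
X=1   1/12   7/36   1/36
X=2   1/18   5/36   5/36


H(X|Y) = Σ_y p(y) H(X|Y=y)
  p(Y=0) = 7/36, H(X|Y=0) = 1.5567
  p(Y=1) = 19/36, H(X|Y=1) = 1.5683
  p(Y=2) = 5/18, H(X|Y=2) = 1.3610
H(X|Y) = 0.1944×1.5567 + 0.5278×1.5683 + 0.2778×1.3610 = 1.5085 bits


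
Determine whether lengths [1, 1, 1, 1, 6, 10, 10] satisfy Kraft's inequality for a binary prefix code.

Kraft inequality: Σ 2^(-l_i) ≤ 1 for prefix-free code
Calculating: 2^(-1) + 2^(-1) + 2^(-1) + 2^(-1) + 2^(-6) + 2^(-10) + 2^(-10)
= 0.5 + 0.5 + 0.5 + 0.5 + 0.015625 + 0.0009765625 + 0.0009765625
= 2.0176
Since 2.0176 > 1, prefix-free code does not exist


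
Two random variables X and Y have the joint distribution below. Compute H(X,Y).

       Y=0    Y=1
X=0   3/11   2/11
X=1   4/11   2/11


H(X,Y) = -Σ p(x,y) log₂ p(x,y)
  p(0,0)=3/11: -0.2727 × log₂(0.2727) = 0.5112
  p(0,1)=2/11: -0.1818 × log₂(0.1818) = 0.4472
  p(1,0)=4/11: -0.3636 × log₂(0.3636) = 0.5307
  p(1,1)=2/11: -0.1818 × log₂(0.1818) = 0.4472
H(X,Y) = 1.9363 bits


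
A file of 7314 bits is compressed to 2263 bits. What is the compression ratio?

Compression ratio = Original / Compressed
= 7314 / 2263 = 3.23:1


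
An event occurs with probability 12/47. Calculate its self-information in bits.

Information content I(x) = -log₂(p(x))
I = -log₂(12/47) = -log₂(0.2553)
I = 1.9696 bits


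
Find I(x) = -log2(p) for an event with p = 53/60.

Information content I(x) = -log₂(p(x))
I = -log₂(53/60) = -log₂(0.8833)
I = 0.1790 bits


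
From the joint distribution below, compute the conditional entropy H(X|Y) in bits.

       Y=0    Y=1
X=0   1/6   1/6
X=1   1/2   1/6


H(X|Y) = Σ_y p(y) H(X|Y=y)
  p(Y=0) = 2/3, H(X|Y=0) = 0.8113
  p(Y=1) = 1/3, H(X|Y=1) = 1.0000
H(X|Y) = 0.6667×0.8113 + 0.3333×1.0000 = 0.8742 bits


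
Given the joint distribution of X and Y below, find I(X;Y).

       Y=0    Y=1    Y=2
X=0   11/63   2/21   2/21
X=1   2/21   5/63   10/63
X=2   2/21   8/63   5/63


H(X) = 1.5806, H(Y) = 1.5806, H(X,Y) = 3.1117
I(X;Y) = H(X) + H(Y) - H(X,Y) = 0.0495 bits


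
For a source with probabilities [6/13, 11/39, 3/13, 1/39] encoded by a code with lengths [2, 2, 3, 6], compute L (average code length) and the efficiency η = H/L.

Average length L = Σ p_i × l_i = 2.3333 bits
Entropy H = 1.6536 bits
Efficiency η = H/L × 100% = 70.87%


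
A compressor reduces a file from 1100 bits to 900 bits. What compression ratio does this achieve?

Compression ratio = Original / Compressed
= 1100 / 900 = 1.22:1


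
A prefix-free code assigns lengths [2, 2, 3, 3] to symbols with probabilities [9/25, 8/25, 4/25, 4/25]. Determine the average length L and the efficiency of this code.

Average length L = Σ p_i × l_i = 2.3200 bits
Entropy H = 1.9027 bits
Efficiency η = H/L × 100% = 82.01%


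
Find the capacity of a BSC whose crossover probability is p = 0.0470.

For BSC with error probability p:
C = 1 - H(p) where H(p) is binary entropy
H(0.0470) = -0.0470 × log₂(0.0470) - 0.9530 × log₂(0.9530)
H(p) = 0.2735
C = 1 - 0.2735 = 0.7265 bits/use


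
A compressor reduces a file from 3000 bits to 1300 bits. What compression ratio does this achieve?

Compression ratio = Original / Compressed
= 3000 / 1300 = 2.31:1


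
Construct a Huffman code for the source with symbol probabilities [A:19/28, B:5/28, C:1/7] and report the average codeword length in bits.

Huffman tree construction:
Combine smallest probabilities repeatedly
Resulting codes:
  A: 1 (length 1)
  B: 01 (length 2)
  C: 00 (length 2)
Average length = Σ p(s) × length(s) = 1.3214 bits


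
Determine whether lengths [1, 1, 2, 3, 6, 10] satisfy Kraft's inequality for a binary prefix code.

Kraft inequality: Σ 2^(-l_i) ≤ 1 for prefix-free code
Calculating: 2^(-1) + 2^(-1) + 2^(-2) + 2^(-3) + 2^(-6) + 2^(-10)
= 0.5 + 0.5 + 0.25 + 0.125 + 0.015625 + 0.0009765625
= 1.3916
Since 1.3916 > 1, prefix-free code does not exist


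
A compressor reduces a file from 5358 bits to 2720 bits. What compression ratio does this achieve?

Compression ratio = Original / Compressed
= 5358 / 2720 = 1.97:1


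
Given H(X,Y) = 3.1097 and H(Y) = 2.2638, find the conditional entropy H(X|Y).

Chain rule: H(X,Y) = H(X|Y) + H(Y)
H(X|Y) = H(X,Y) - H(Y) = 3.1097 - 2.2638 = 0.8459 bits


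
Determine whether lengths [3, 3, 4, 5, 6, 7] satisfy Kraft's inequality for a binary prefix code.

Kraft inequality: Σ 2^(-l_i) ≤ 1 for prefix-free code
Calculating: 2^(-3) + 2^(-3) + 2^(-4) + 2^(-5) + 2^(-6) + 2^(-7)
= 0.125 + 0.125 + 0.0625 + 0.03125 + 0.015625 + 0.0078125
= 0.3672
Since 0.3672 ≤ 1, prefix-free code exists


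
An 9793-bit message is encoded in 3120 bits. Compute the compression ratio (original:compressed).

Compression ratio = Original / Compressed
= 9793 / 3120 = 3.14:1


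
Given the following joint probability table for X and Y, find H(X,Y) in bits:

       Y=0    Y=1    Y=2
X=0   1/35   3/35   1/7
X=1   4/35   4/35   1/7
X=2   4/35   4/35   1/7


H(X,Y) = -Σ p(x,y) log₂ p(x,y)
  p(0,0)=1/35: -0.0286 × log₂(0.0286) = 0.1466
  p(0,1)=3/35: -0.0857 × log₂(0.0857) = 0.3038
  p(0,2)=1/7: -0.1429 × log₂(0.1429) = 0.4011
  p(1,0)=4/35: -0.1143 × log₂(0.1143) = 0.3576
  p(1,1)=4/35: -0.1143 × log₂(0.1143) = 0.3576
  p(1,2)=1/7: -0.1429 × log₂(0.1429) = 0.4011
  p(2,0)=4/35: -0.1143 × log₂(0.1143) = 0.3576
  p(2,1)=4/35: -0.1143 × log₂(0.1143) = 0.3576
  p(2,2)=1/7: -0.1429 × log₂(0.1429) = 0.4011
H(X,Y) = 3.0840 bits


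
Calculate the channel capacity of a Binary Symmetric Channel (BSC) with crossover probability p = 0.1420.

For BSC with error probability p:
C = 1 - H(p) where H(p) is binary entropy
H(0.1420) = -0.1420 × log₂(0.1420) - 0.8580 × log₂(0.8580)
H(p) = 0.5895
C = 1 - 0.5895 = 0.4105 bits/use


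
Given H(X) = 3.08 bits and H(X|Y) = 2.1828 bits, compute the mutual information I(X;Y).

I(X;Y) = H(X) - H(X|Y)
I(X;Y) = 3.08 - 2.1828 = 0.8972 bits


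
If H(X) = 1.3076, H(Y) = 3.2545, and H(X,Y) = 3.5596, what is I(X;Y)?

I(X;Y) = H(X) + H(Y) - H(X,Y)
I(X;Y) = 1.3076 + 3.2545 - 3.5596 = 1.0025 bits


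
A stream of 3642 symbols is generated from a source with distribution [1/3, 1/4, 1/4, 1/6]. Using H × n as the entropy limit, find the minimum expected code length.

Entropy H = 1.9591 bits/symbol
Minimum bits = H × n = 1.9591 × 3642
= 7135.22 bits


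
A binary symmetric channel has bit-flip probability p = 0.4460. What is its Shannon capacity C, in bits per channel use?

For BSC with error probability p:
C = 1 - H(p) where H(p) is binary entropy
H(0.4460) = -0.4460 × log₂(0.4460) - 0.5540 × log₂(0.5540)
H(p) = 0.9916
C = 1 - 0.9916 = 0.0084 bits/use


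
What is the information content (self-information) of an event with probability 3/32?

Information content I(x) = -log₂(p(x))
I = -log₂(3/32) = -log₂(0.0938)
I = 3.4150 bits


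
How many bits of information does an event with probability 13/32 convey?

Information content I(x) = -log₂(p(x))
I = -log₂(13/32) = -log₂(0.4062)
I = 1.2996 bits


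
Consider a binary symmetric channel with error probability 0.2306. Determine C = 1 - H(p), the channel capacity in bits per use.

For BSC with error probability p:
C = 1 - H(p) where H(p) is binary entropy
H(0.2306) = -0.2306 × log₂(0.2306) - 0.7694 × log₂(0.7694)
H(p) = 0.7791
C = 1 - 0.7791 = 0.2209 bits/use


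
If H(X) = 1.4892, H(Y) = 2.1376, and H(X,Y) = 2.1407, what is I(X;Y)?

I(X;Y) = H(X) + H(Y) - H(X,Y)
I(X;Y) = 1.4892 + 2.1376 - 2.1407 = 1.4861 bits


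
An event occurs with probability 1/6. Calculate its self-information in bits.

Information content I(x) = -log₂(p(x))
I = -log₂(1/6) = -log₂(0.1667)
I = 2.5850 bits


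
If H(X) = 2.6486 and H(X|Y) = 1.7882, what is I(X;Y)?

I(X;Y) = H(X) - H(X|Y)
I(X;Y) = 2.6486 - 1.7882 = 0.8604 bits


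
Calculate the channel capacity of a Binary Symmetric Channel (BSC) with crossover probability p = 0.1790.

For BSC with error probability p:
C = 1 - H(p) where H(p) is binary entropy
H(0.1790) = -0.1790 × log₂(0.1790) - 0.8210 × log₂(0.8210)
H(p) = 0.6779
C = 1 - 0.6779 = 0.3221 bits/use


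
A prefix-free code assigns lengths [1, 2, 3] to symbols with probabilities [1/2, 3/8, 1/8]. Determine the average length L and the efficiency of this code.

Average length L = Σ p_i × l_i = 1.6250 bits
Entropy H = 1.4056 bits
Efficiency η = H/L × 100% = 86.50%


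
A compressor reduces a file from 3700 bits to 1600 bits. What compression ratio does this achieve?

Compression ratio = Original / Compressed
= 3700 / 1600 = 2.31:1


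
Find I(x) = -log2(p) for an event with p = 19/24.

Information content I(x) = -log₂(p(x))
I = -log₂(19/24) = -log₂(0.7917)
I = 0.3370 bits


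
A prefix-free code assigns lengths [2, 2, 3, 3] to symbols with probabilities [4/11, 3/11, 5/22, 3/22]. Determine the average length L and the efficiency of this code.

Average length L = Σ p_i × l_i = 2.3636 bits
Entropy H = 1.9197 bits
Efficiency η = H/L × 100% = 81.22%


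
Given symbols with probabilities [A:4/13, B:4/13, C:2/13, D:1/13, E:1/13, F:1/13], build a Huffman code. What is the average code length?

Huffman tree construction:
Combine smallest probabilities repeatedly
Resulting codes:
  A: 10 (length 2)
  B: 11 (length 2)
  C: 011 (length 3)
  D: 000 (length 3)
  E: 001 (length 3)
  F: 010 (length 3)
Average length = Σ p(s) × length(s) = 2.3846 bits


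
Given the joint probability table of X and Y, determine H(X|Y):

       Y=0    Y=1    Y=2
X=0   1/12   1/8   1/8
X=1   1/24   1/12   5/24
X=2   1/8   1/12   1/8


H(X|Y) = Σ_y p(y) H(X|Y=y)
  p(Y=0) = 1/4, H(X|Y=0) = 1.4591
  p(Y=1) = 7/24, H(X|Y=1) = 1.5567
  p(Y=2) = 11/24, H(X|Y=2) = 1.5395
H(X|Y) = 0.2500×1.4591 + 0.2917×1.5567 + 0.4583×1.5395 = 1.5244 bits


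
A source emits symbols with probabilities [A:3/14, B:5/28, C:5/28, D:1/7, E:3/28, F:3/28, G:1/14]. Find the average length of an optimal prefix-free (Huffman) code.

Huffman tree construction:
Combine smallest probabilities repeatedly
Resulting codes:
  A: 01 (length 2)
  B: 110 (length 3)
  C: 111 (length 3)
  D: 101 (length 3)
  E: 001 (length 3)
  F: 100 (length 3)
  G: 000 (length 3)
Average length = Σ p(s) × length(s) = 2.7857 bits


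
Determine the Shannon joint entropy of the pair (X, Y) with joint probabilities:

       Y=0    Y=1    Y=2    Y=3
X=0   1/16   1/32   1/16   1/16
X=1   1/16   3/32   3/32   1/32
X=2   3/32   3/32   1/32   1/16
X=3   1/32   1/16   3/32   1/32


H(X,Y) = -Σ p(x,y) log₂ p(x,y)
  p(0,0)=1/16: -0.0625 × log₂(0.0625) = 0.2500
  p(0,1)=1/32: -0.0312 × log₂(0.0312) = 0.1562
  p(0,2)=1/16: -0.0625 × log₂(0.0625) = 0.2500
  p(0,3)=1/16: -0.0625 × log₂(0.0625) = 0.2500
  p(1,0)=1/16: -0.0625 × log₂(0.0625) = 0.2500
  p(1,1)=3/32: -0.0938 × log₂(0.0938) = 0.3202
  p(1,2)=3/32: -0.0938 × log₂(0.0938) = 0.3202
  p(1,3)=1/32: -0.0312 × log₂(0.0312) = 0.1562
  p(2,0)=3/32: -0.0938 × log₂(0.0938) = 0.3202
  p(2,1)=3/32: -0.0938 × log₂(0.0938) = 0.3202
  p(2,2)=1/32: -0.0312 × log₂(0.0312) = 0.1562
  p(2,3)=1/16: -0.0625 × log₂(0.0625) = 0.2500
  p(3,0)=1/32: -0.0312 × log₂(0.0312) = 0.1562
  p(3,1)=1/16: -0.0625 × log₂(0.0625) = 0.2500
  p(3,2)=3/32: -0.0938 × log₂(0.0938) = 0.3202
  p(3,3)=1/32: -0.0312 × log₂(0.0312) = 0.1562
H(X,Y) = 3.8820 bits


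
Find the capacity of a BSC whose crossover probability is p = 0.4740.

For BSC with error probability p:
C = 1 - H(p) where H(p) is binary entropy
H(0.4740) = -0.4740 × log₂(0.4740) - 0.5260 × log₂(0.5260)
H(p) = 0.9980
C = 1 - 0.9980 = 0.0020 bits/use


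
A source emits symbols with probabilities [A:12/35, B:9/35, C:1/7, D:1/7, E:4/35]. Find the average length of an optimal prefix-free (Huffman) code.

Huffman tree construction:
Combine smallest probabilities repeatedly
Resulting codes:
  A: 11 (length 2)
  B: 01 (length 2)
  C: 101 (length 3)
  D: 00 (length 2)
  E: 100 (length 3)
Average length = Σ p(s) × length(s) = 2.2571 bits


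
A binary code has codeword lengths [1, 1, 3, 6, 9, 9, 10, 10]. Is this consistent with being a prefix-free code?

Kraft inequality: Σ 2^(-l_i) ≤ 1 for prefix-free code
Calculating: 2^(-1) + 2^(-1) + 2^(-3) + 2^(-6) + 2^(-9) + 2^(-9) + 2^(-10) + 2^(-10)
= 0.5 + 0.5 + 0.125 + 0.015625 + 0.001953125 + 0.001953125 + 0.0009765625 + 0.0009765625
= 1.1465
Since 1.1465 > 1, prefix-free code does not exist


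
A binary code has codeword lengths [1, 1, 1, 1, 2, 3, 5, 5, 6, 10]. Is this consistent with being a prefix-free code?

Kraft inequality: Σ 2^(-l_i) ≤ 1 for prefix-free code
Calculating: 2^(-1) + 2^(-1) + 2^(-1) + 2^(-1) + 2^(-2) + 2^(-3) + 2^(-5) + 2^(-5) + 2^(-6) + 2^(-10)
= 0.5 + 0.5 + 0.5 + 0.5 + 0.25 + 0.125 + 0.03125 + 0.03125 + 0.015625 + 0.0009765625
= 2.4541
Since 2.4541 > 1, prefix-free code does not exist


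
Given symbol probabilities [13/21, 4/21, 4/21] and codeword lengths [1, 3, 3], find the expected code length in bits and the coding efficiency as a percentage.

Average length L = Σ p_i × l_i = 1.7619 bits
Entropy H = 1.3397 bits
Efficiency η = H/L × 100% = 76.03%


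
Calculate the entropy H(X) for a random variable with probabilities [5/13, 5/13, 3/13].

H(X) = -Σ p(x) log₂ p(x)
  -5/13 × log₂(5/13) = 0.5302
  -5/13 × log₂(5/13) = 0.5302
  -3/13 × log₂(3/13) = 0.4882
H(X) = 1.5486 bits


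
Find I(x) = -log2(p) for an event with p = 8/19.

Information content I(x) = -log₂(p(x))
I = -log₂(8/19) = -log₂(0.4211)
I = 1.2479 bits


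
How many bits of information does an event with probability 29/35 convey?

Information content I(x) = -log₂(p(x))
I = -log₂(29/35) = -log₂(0.8286)
I = 0.2713 bits


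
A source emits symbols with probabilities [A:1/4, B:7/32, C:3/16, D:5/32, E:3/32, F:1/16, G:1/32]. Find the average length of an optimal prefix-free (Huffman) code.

Huffman tree construction:
Combine smallest probabilities repeatedly
Resulting codes:
  A: 10 (length 2)
  B: 01 (length 2)
  C: 111 (length 3)
  D: 110 (length 3)
  E: 000 (length 3)
  F: 0011 (length 4)
  G: 0010 (length 4)
Average length = Σ p(s) × length(s) = 2.6250 bits


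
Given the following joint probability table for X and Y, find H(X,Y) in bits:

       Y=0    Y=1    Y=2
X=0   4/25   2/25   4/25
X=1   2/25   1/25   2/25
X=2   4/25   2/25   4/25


H(X,Y) = -Σ p(x,y) log₂ p(x,y)
  p(0,0)=4/25: -0.1600 × log₂(0.1600) = 0.4230
  p(0,1)=2/25: -0.0800 × log₂(0.0800) = 0.2915
  p(0,2)=4/25: -0.1600 × log₂(0.1600) = 0.4230
  p(1,0)=2/25: -0.0800 × log₂(0.0800) = 0.2915
  p(1,1)=1/25: -0.0400 × log₂(0.0400) = 0.1858
  p(1,2)=2/25: -0.0800 × log₂(0.0800) = 0.2915
  p(2,0)=4/25: -0.1600 × log₂(0.1600) = 0.4230
  p(2,1)=2/25: -0.0800 × log₂(0.0800) = 0.2915
  p(2,2)=4/25: -0.1600 × log₂(0.1600) = 0.4230
H(X,Y) = 3.0439 bits


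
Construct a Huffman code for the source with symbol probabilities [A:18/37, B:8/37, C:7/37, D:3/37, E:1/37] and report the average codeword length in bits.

Huffman tree construction:
Combine smallest probabilities repeatedly
Resulting codes:
  A: 0 (length 1)
  B: 10 (length 2)
  C: 111 (length 3)
  D: 1101 (length 4)
  E: 1100 (length 4)
Average length = Σ p(s) × length(s) = 1.9189 bits


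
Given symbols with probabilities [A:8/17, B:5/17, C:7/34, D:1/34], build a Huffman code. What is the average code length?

Huffman tree construction:
Combine smallest probabilities repeatedly
Resulting codes:
  A: 0 (length 1)
  B: 11 (length 2)
  C: 101 (length 3)
  D: 100 (length 3)
Average length = Σ p(s) × length(s) = 1.7647 bits


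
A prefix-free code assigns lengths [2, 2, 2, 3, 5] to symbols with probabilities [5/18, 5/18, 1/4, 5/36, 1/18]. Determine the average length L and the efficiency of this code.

Average length L = Σ p_i × l_i = 2.3056 bits
Entropy H = 2.1539 bits
Efficiency η = H/L × 100% = 93.42%


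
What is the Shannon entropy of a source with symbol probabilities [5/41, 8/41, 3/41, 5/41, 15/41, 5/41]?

H(X) = -Σ p(x) log₂ p(x)
  -5/41 × log₂(5/41) = 0.3702
  -8/41 × log₂(8/41) = 0.4600
  -3/41 × log₂(3/41) = 0.2760
  -5/41 × log₂(5/41) = 0.3702
  -15/41 × log₂(15/41) = 0.5307
  -5/41 × log₂(5/41) = 0.3702
H(X) = 2.3774 bits


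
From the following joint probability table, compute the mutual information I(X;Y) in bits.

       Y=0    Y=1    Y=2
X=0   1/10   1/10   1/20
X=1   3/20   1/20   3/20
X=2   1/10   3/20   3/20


H(X) = 1.5589, H(Y) = 1.5813, H(X,Y) = 3.0710
I(X;Y) = H(X) + H(Y) - H(X,Y) = 0.0692 bits


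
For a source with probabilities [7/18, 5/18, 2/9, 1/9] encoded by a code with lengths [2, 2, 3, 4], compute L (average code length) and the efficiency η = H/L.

Average length L = Σ p_i × l_i = 2.4444 bits
Entropy H = 1.8776 bits
Efficiency η = H/L × 100% = 76.81%


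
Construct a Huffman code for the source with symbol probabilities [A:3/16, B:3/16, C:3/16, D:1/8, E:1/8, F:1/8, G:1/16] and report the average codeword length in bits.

Huffman tree construction:
Combine smallest probabilities repeatedly
Resulting codes:
  A: 110 (length 3)
  B: 111 (length 3)
  C: 00 (length 2)
  D: 011 (length 3)
  E: 100 (length 3)
  F: 101 (length 3)
  G: 010 (length 3)
Average length = Σ p(s) × length(s) = 2.8125 bits


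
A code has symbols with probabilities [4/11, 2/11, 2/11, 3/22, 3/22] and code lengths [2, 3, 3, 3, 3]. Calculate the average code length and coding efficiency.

Average length L = Σ p_i × l_i = 2.6364 bits
Entropy H = 2.2090 bits
Efficiency η = H/L × 100% = 83.79%


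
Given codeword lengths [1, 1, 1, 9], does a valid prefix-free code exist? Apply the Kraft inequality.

Kraft inequality: Σ 2^(-l_i) ≤ 1 for prefix-free code
Calculating: 2^(-1) + 2^(-1) + 2^(-1) + 2^(-9)
= 0.5 + 0.5 + 0.5 + 0.001953125
= 1.5020
Since 1.5020 > 1, prefix-free code does not exist


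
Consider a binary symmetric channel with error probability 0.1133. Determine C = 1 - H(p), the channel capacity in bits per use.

For BSC with error probability p:
C = 1 - H(p) where H(p) is binary entropy
H(0.1133) = -0.1133 × log₂(0.1133) - 0.8867 × log₂(0.8867)
H(p) = 0.5098
C = 1 - 0.5098 = 0.4902 bits/use


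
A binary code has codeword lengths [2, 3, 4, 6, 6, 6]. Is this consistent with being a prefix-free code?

Kraft inequality: Σ 2^(-l_i) ≤ 1 for prefix-free code
Calculating: 2^(-2) + 2^(-3) + 2^(-4) + 2^(-6) + 2^(-6) + 2^(-6)
= 0.25 + 0.125 + 0.0625 + 0.015625 + 0.015625 + 0.015625
= 0.4844
Since 0.4844 ≤ 1, prefix-free code exists


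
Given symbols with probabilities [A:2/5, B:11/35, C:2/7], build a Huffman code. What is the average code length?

Huffman tree construction:
Combine smallest probabilities repeatedly
Resulting codes:
  A: 0 (length 1)
  B: 11 (length 2)
  C: 10 (length 2)
Average length = Σ p(s) × length(s) = 1.6000 bits


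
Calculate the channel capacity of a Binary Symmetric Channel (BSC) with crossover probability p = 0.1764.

For BSC with error probability p:
C = 1 - H(p) where H(p) is binary entropy
H(0.1764) = -0.1764 × log₂(0.1764) - 0.8236 × log₂(0.8236)
H(p) = 0.6721
C = 1 - 0.6721 = 0.3279 bits/use


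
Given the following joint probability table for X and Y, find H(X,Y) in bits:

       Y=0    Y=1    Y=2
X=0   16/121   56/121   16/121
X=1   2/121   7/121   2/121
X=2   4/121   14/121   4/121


H(X,Y) = -Σ p(x,y) log₂ p(x,y)
  p(0,0)=16/121: -0.1322 × log₂(0.1322) = 0.3860
  p(0,1)=56/121: -0.4628 × log₂(0.4628) = 0.5144
  p(0,2)=16/121: -0.1322 × log₂(0.1322) = 0.3860
  p(1,0)=2/121: -0.0165 × log₂(0.0165) = 0.0978
  p(1,1)=7/121: -0.0579 × log₂(0.0579) = 0.2379
  p(1,2)=2/121: -0.0165 × log₂(0.0165) = 0.0978
  p(2,0)=4/121: -0.0331 × log₂(0.0331) = 0.1626
  p(2,1)=14/121: -0.1157 × log₂(0.1157) = 0.3600
  p(2,2)=4/121: -0.0331 × log₂(0.0331) = 0.1626
H(X,Y) = 2.4051 bits
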